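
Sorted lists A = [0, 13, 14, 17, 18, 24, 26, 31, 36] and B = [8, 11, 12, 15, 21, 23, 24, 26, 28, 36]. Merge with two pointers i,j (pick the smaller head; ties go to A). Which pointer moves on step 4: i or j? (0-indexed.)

j

[i=0,j=0] A[i]=0<=B[j]=8 take 0 → i++
[i=1,j=0] A[i]=13>B[j]=8 take 8 → j++
[i=1,j=1] A[i]=13>B[j]=11 take 11 → j++
[i=1,j=2] A[i]=13>B[j]=12 take 12 → j++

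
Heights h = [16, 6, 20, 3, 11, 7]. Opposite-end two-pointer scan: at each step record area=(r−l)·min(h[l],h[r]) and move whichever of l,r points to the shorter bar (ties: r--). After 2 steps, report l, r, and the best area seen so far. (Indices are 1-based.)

l=1, r=4, best area=44

[1,6] min(16,7)*5=35 best=35 * → r--
[1,5] min(16,11)*4=44 best=44 * → r--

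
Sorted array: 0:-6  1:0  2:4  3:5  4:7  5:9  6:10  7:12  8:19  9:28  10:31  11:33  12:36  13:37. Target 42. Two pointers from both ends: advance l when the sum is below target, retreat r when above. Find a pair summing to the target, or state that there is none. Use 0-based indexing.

(5, 37)

l=0 r=13: -6+37=31 <42, l++
l=1 r=13: 0+37=37 <42, l++
l=2 r=13: 4+37=41 <42, l++
l=3 r=13: 5+37=42, found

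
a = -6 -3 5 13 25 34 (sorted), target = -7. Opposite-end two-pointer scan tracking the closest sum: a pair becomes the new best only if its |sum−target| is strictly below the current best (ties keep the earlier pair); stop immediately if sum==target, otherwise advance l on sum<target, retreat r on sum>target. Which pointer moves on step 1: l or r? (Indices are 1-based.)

[1,6] -6+34=28 d=35 * → r--

r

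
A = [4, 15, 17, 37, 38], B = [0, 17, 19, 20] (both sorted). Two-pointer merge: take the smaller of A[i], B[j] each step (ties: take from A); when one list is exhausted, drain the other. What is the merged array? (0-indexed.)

i=0 j=0: A[i]=4>B[j]=0 take 0, j++
i=0 j=1: A[i]=4<=B[j]=17 take 4, i++
i=1 j=1: A[i]=15<=B[j]=17 take 15, i++
i=2 j=1: A[i]=17<=B[j]=17 take 17, i++
i=3 j=1: A[i]=37>B[j]=17 take 17, j++
i=3 j=2: A[i]=37>B[j]=19 take 19, j++
i=3 j=3: A[i]=37>B[j]=20 take 20, j++
i=3 j=4: B done, take A[i]=37, i++
i=4 j=4: B done, take A[i]=38, i++

[0, 4, 15, 17, 17, 19, 20, 37, 38]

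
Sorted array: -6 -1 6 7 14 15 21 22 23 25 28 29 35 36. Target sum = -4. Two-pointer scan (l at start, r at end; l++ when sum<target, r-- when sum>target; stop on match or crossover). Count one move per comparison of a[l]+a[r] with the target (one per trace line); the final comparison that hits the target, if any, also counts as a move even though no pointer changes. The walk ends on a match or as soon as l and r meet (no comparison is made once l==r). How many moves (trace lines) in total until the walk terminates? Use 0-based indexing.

13 moves

[0,13] -6+36=30 >-4 → r--
[0,12] -6+35=29 >-4 → r--
[0,11] -6+29=23 >-4 → r--
[0,10] -6+28=22 >-4 → r--
[0,9] -6+25=19 >-4 → r--
[0,8] -6+23=17 >-4 → r--
[0,7] -6+22=16 >-4 → r--
[0,6] -6+21=15 >-4 → r--
[0,5] -6+15=9 >-4 → r--
[0,4] -6+14=8 >-4 → r--
[0,3] -6+7=1 >-4 → r--
[0,2] -6+6=0 >-4 → r--
[0,1] -6+-1=-7 <-4 → l++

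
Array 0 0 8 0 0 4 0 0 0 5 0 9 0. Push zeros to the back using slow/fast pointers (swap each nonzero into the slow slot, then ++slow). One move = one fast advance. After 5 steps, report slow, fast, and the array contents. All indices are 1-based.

(s=1,f=1) a[fast]=0 → fast++
(s=1,f=2) a[fast]=0 → fast++
(s=1,f=3) a[fast]=8≠0 swap→a[1]=8 → slow++,fast++
(s=2,f=4) a[fast]=0 → fast++
(s=2,f=5) a[fast]=0 → fast++

slow=2, fast=6, a=[8, 0, 0, 0, 0, 4, 0, 0, 0, 5, 0, 9, 0]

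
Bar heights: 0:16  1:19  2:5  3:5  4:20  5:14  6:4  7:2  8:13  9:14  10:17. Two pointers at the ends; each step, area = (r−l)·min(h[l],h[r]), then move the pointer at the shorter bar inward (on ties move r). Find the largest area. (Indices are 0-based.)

max area = 160

[0,10] min(16,17)*10=160 best=160 * → l++
[1,10] min(19,17)*9=153 best=160 → r--
[1,9] min(19,14)*8=112 best=160 → r--
[1,8] min(19,13)*7=91 best=160 → r--
[1,7] min(19,2)*6=12 best=160 → r--
[1,6] min(19,4)*5=20 best=160 → r--
[1,5] min(19,14)*4=56 best=160 → r--
[1,4] min(19,20)*3=57 best=160 → l++
[2,4] min(5,20)*2=10 best=160 → l++
[3,4] min(5,20)*1=5 best=160 → l++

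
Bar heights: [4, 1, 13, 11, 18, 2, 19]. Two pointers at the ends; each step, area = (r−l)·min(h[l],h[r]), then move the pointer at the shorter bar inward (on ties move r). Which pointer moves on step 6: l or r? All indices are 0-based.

l=0 r=6: min(4,19)*6=24 best=24 *, l++
l=1 r=6: min(1,19)*5=5 best=24, l++
l=2 r=6: min(13,19)*4=52 best=52 *, l++
l=3 r=6: min(11,19)*3=33 best=52, l++
l=4 r=6: min(18,19)*2=36 best=52, l++
l=5 r=6: min(2,19)*1=2 best=52, l++

l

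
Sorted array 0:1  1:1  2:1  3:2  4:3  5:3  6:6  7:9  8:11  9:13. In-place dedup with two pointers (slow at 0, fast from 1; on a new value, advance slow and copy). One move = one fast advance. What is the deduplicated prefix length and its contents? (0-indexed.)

length 7; prefix = [1, 2, 3, 6, 9, 11, 13]

(s=0,f=1) a[fast]=1=a[slow] dup → fast++
(s=0,f=2) a[fast]=1=a[slow] dup → fast++
(s=0,f=3) a[fast]=2≠a[slow]=1 write a[1]=2 → slow++,fast++
(s=1,f=4) a[fast]=3≠a[slow]=2 write a[2]=3 → slow++,fast++
(s=2,f=5) a[fast]=3=a[slow] dup → fast++
(s=2,f=6) a[fast]=6≠a[slow]=3 write a[3]=6 → slow++,fast++
(s=3,f=7) a[fast]=9≠a[slow]=6 write a[4]=9 → slow++,fast++
(s=4,f=8) a[fast]=11≠a[slow]=9 write a[5]=11 → slow++,fast++
(s=5,f=9) a[fast]=13≠a[slow]=11 write a[6]=13 → slow++,fast++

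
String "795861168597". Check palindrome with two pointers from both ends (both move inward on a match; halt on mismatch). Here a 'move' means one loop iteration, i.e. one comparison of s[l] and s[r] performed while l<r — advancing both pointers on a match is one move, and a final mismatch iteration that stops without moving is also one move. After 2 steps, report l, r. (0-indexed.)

l=2, r=9

l=0 r=11: '7'=='7', l++,r--
l=1 r=10: '9'=='9', l++,r--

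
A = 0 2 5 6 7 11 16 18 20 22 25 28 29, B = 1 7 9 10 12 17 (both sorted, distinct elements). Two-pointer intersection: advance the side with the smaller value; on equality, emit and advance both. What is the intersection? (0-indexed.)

i=0 j=0: 0<1, i++
i=1 j=0: 2>1, j++
i=1 j=1: 2<7, i++
i=2 j=1: 5<7, i++
i=3 j=1: 6<7, i++
i=4 j=1: 7==7 emit, i++,j++
i=5 j=2: 11>9, j++
i=5 j=3: 11>10, j++
i=5 j=4: 11<12, i++
i=6 j=4: 16>12, j++
i=6 j=5: 16<17, i++
i=7 j=5: 18>17, j++

intersection = [7]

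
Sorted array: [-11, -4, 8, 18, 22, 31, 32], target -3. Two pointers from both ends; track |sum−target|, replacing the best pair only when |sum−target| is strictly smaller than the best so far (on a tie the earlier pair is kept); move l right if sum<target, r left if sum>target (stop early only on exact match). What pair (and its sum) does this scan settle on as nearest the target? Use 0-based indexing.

[0,6] -11+32=21 d=24 * → r--
[0,5] -11+31=20 d=23 * → r--
[0,4] -11+22=11 d=14 * → r--
[0,3] -11+18=7 d=10 * → r--
[0,2] -11+8=-3 d=0 * → stop

pair (-11, 8) with sum -3 (|Δ|=0)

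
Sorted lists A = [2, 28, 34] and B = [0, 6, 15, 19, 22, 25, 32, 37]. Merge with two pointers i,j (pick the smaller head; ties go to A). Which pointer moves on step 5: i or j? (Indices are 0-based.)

j

[i=0,j=0] A[i]=2>B[j]=0 take 0 → j++
[i=0,j=1] A[i]=2<=B[j]=6 take 2 → i++
[i=1,j=1] A[i]=28>B[j]=6 take 6 → j++
[i=1,j=2] A[i]=28>B[j]=15 take 15 → j++
[i=1,j=3] A[i]=28>B[j]=19 take 19 → j++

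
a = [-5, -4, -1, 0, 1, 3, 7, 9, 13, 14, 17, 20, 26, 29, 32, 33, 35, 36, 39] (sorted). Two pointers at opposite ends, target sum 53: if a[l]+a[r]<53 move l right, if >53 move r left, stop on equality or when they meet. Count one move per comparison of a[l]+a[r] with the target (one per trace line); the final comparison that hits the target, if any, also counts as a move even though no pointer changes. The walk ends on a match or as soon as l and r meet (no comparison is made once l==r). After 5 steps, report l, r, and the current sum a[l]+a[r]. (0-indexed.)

[0,18] -5+39=34 <53 → l++
[1,18] -4+39=35 <53 → l++
[2,18] -1+39=38 <53 → l++
[3,18] 0+39=39 <53 → l++
[4,18] 1+39=40 <53 → l++

l=5, r=18, sum=42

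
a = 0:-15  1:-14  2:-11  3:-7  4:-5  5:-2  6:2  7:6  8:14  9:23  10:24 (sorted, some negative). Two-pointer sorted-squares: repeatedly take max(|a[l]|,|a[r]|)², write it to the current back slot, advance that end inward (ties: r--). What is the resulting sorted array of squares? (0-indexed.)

[4, 4, 25, 36, 49, 121, 196, 196, 225, 529, 576]

l=0 r=10: |-15|<=|24| out[10]=576, r--
l=0 r=9: |-15|<=|23| out[9]=529, r--
l=0 r=8: |-15|>|14| out[8]=225, l++
l=1 r=8: |-14|<=|14| out[7]=196, r--
l=1 r=7: |-14|>|6| out[6]=196, l++
l=2 r=7: |-11|>|6| out[5]=121, l++
l=3 r=7: |-7|>|6| out[4]=49, l++
l=4 r=7: |-5|<=|6| out[3]=36, r--
l=4 r=6: |-5|>|2| out[2]=25, l++
l=5 r=6: |-2|<=|2| out[1]=4, r--
l=5 r=5: |-2|<=|-2| out[0]=4, r--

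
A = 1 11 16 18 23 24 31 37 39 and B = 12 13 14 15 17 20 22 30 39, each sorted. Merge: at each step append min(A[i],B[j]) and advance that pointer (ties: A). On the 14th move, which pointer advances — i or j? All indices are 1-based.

j

[i=1,j=1] A[i]=1<=B[j]=12 take 1 → i++
[i=2,j=1] A[i]=11<=B[j]=12 take 11 → i++
[i=3,j=1] A[i]=16>B[j]=12 take 12 → j++
[i=3,j=2] A[i]=16>B[j]=13 take 13 → j++
[i=3,j=3] A[i]=16>B[j]=14 take 14 → j++
[i=3,j=4] A[i]=16>B[j]=15 take 15 → j++
[i=3,j=5] A[i]=16<=B[j]=17 take 16 → i++
[i=4,j=5] A[i]=18>B[j]=17 take 17 → j++
[i=4,j=6] A[i]=18<=B[j]=20 take 18 → i++
[i=5,j=6] A[i]=23>B[j]=20 take 20 → j++
[i=5,j=7] A[i]=23>B[j]=22 take 22 → j++
[i=5,j=8] A[i]=23<=B[j]=30 take 23 → i++
[i=6,j=8] A[i]=24<=B[j]=30 take 24 → i++
[i=7,j=8] A[i]=31>B[j]=30 take 30 → j++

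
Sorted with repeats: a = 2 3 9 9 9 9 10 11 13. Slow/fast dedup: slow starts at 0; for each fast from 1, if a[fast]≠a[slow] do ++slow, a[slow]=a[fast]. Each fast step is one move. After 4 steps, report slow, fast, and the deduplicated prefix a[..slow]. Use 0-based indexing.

(s=0,f=1) a[fast]=3≠a[slow]=2 write a[1]=3 → slow++,fast++
(s=1,f=2) a[fast]=9≠a[slow]=3 write a[2]=9 → slow++,fast++
(s=2,f=3) a[fast]=9=a[slow] dup → fast++
(s=2,f=4) a[fast]=9=a[slow] dup → fast++

slow=2, fast=5, prefix=[2, 3, 9]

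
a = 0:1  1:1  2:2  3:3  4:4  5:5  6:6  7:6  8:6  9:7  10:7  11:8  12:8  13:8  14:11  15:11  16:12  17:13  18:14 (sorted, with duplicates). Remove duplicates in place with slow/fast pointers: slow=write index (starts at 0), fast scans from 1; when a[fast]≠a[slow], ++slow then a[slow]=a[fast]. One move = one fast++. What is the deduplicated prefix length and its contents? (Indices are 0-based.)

slow=0 fast=1: a[fast]=1=a[slow] dup, fast++
slow=0 fast=2: a[fast]=2≠a[slow]=1 write a[1]=2, slow++,fast++
slow=1 fast=3: a[fast]=3≠a[slow]=2 write a[2]=3, slow++,fast++
slow=2 fast=4: a[fast]=4≠a[slow]=3 write a[3]=4, slow++,fast++
slow=3 fast=5: a[fast]=5≠a[slow]=4 write a[4]=5, slow++,fast++
slow=4 fast=6: a[fast]=6≠a[slow]=5 write a[5]=6, slow++,fast++
slow=5 fast=7: a[fast]=6=a[slow] dup, fast++
slow=5 fast=8: a[fast]=6=a[slow] dup, fast++
slow=5 fast=9: a[fast]=7≠a[slow]=6 write a[6]=7, slow++,fast++
slow=6 fast=10: a[fast]=7=a[slow] dup, fast++
slow=6 fast=11: a[fast]=8≠a[slow]=7 write a[7]=8, slow++,fast++
slow=7 fast=12: a[fast]=8=a[slow] dup, fast++
slow=7 fast=13: a[fast]=8=a[slow] dup, fast++
slow=7 fast=14: a[fast]=11≠a[slow]=8 write a[8]=11, slow++,fast++
slow=8 fast=15: a[fast]=11=a[slow] dup, fast++
slow=8 fast=16: a[fast]=12≠a[slow]=11 write a[9]=12, slow++,fast++
slow=9 fast=17: a[fast]=13≠a[slow]=12 write a[10]=13, slow++,fast++
slow=10 fast=18: a[fast]=14≠a[slow]=13 write a[11]=14, slow++,fast++

length 12; prefix = [1, 2, 3, 4, 5, 6, 7, 8, 11, 12, 13, 14]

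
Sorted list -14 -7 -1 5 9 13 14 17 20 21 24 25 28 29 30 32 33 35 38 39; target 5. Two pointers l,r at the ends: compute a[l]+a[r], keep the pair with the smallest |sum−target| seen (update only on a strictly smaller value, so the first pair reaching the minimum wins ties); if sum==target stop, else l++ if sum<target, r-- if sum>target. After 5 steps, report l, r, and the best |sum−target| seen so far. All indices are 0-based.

[0,19] -14+39=25 d=20 * → r--
[0,18] -14+38=24 d=19 * → r--
[0,17] -14+35=21 d=16 * → r--
[0,16] -14+33=19 d=14 * → r--
[0,15] -14+32=18 d=13 * → r--

l=0, r=14, best |Δ|=13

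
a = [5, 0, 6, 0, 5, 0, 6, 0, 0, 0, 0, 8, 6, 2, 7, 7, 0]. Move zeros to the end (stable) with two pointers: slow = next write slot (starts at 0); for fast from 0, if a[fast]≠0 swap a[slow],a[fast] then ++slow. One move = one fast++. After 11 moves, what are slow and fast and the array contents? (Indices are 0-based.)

(s=0,f=0) a[fast]=5≠0 swap→a[0]=5 → slow++,fast++
(s=1,f=1) a[fast]=0 → fast++
(s=1,f=2) a[fast]=6≠0 swap→a[1]=6 → slow++,fast++
(s=2,f=3) a[fast]=0 → fast++
(s=2,f=4) a[fast]=5≠0 swap→a[2]=5 → slow++,fast++
(s=3,f=5) a[fast]=0 → fast++
(s=3,f=6) a[fast]=6≠0 swap→a[3]=6 → slow++,fast++
(s=4,f=7) a[fast]=0 → fast++
(s=4,f=8) a[fast]=0 → fast++
(s=4,f=9) a[fast]=0 → fast++
(s=4,f=10) a[fast]=0 → fast++

slow=4, fast=11, a=[5, 6, 5, 6, 0, 0, 0, 0, 0, 0, 0, 8, 6, 2, 7, 7, 0]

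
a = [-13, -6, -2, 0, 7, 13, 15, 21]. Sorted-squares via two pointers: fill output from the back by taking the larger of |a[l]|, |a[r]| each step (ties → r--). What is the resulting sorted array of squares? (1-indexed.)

[1,8] |-13|<=|21| out[8]=441 → r--
[1,7] |-13|<=|15| out[7]=225 → r--
[1,6] |-13|<=|13| out[6]=169 → r--
[1,5] |-13|>|7| out[5]=169 → l++
[2,5] |-6|<=|7| out[4]=49 → r--
[2,4] |-6|>|0| out[3]=36 → l++
[3,4] |-2|>|0| out[2]=4 → l++
[4,4] |0|<=|0| out[1]=0 → r--

[0, 4, 36, 49, 169, 169, 225, 441]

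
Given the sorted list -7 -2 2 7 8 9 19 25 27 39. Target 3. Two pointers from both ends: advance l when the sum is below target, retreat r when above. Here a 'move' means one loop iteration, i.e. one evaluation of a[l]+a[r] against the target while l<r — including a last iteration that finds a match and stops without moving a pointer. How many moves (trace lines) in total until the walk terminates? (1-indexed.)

[1,10] -7+39=32 >3 → r--
[1,9] -7+27=20 >3 → r--
[1,8] -7+25=18 >3 → r--
[1,7] -7+19=12 >3 → r--
[1,6] -7+9=2 <3 → l++
[2,6] -2+9=7 >3 → r--
[2,5] -2+8=6 >3 → r--
[2,4] -2+7=5 >3 → r--
[2,3] -2+2=0 <3 → l++

9 moves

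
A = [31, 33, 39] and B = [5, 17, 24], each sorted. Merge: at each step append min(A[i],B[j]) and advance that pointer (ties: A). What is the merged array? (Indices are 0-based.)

[i=0,j=0] A[i]=31>B[j]=5 take 5 → j++
[i=0,j=1] A[i]=31>B[j]=17 take 17 → j++
[i=0,j=2] A[i]=31>B[j]=24 take 24 → j++
[i=0,j=3] B done, take A[i]=31 → i++
[i=1,j=3] B done, take A[i]=33 → i++
[i=2,j=3] B done, take A[i]=39 → i++

[5, 17, 24, 31, 33, 39]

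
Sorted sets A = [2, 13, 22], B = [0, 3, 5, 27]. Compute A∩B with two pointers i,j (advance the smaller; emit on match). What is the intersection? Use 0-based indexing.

intersection = []

i=0 j=0: 2>0, j++
i=0 j=1: 2<3, i++
i=1 j=1: 13>3, j++
i=1 j=2: 13>5, j++
i=1 j=3: 13<27, i++
i=2 j=3: 22<27, i++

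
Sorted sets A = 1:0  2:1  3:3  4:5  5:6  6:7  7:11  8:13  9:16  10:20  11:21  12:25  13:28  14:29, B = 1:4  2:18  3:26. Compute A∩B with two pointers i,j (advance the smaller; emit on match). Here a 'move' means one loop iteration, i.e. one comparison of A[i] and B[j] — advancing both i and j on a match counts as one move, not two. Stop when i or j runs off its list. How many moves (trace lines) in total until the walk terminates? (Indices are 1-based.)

i=1 j=1: 0<4, i++
i=2 j=1: 1<4, i++
i=3 j=1: 3<4, i++
i=4 j=1: 5>4, j++
i=4 j=2: 5<18, i++
i=5 j=2: 6<18, i++
i=6 j=2: 7<18, i++
i=7 j=2: 11<18, i++
i=8 j=2: 13<18, i++
i=9 j=2: 16<18, i++
i=10 j=2: 20>18, j++
i=10 j=3: 20<26, i++
i=11 j=3: 21<26, i++
i=12 j=3: 25<26, i++
i=13 j=3: 28>26, j++

15 moves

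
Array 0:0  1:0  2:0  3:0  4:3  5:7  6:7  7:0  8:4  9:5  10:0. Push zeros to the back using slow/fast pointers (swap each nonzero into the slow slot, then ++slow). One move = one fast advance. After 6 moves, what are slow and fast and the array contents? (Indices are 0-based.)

slow=2, fast=6, a=[3, 7, 0, 0, 0, 0, 7, 0, 4, 5, 0]

slow=0 fast=0: a[fast]=0, fast++
slow=0 fast=1: a[fast]=0, fast++
slow=0 fast=2: a[fast]=0, fast++
slow=0 fast=3: a[fast]=0, fast++
slow=0 fast=4: a[fast]=3≠0 swap→a[0]=3, slow++,fast++
slow=1 fast=5: a[fast]=7≠0 swap→a[1]=7, slow++,fast++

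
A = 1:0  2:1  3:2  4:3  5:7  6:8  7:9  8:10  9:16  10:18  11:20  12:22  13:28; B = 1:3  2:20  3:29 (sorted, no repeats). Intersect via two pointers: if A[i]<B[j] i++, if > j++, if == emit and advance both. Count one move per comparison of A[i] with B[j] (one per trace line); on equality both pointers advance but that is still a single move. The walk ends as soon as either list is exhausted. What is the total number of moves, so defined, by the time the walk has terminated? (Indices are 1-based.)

13 moves

i=1 j=1: 0<3, i++
i=2 j=1: 1<3, i++
i=3 j=1: 2<3, i++
i=4 j=1: 3==3 emit, i++,j++
i=5 j=2: 7<20, i++
i=6 j=2: 8<20, i++
i=7 j=2: 9<20, i++
i=8 j=2: 10<20, i++
i=9 j=2: 16<20, i++
i=10 j=2: 18<20, i++
i=11 j=2: 20==20 emit, i++,j++
i=12 j=3: 22<29, i++
i=13 j=3: 28<29, i++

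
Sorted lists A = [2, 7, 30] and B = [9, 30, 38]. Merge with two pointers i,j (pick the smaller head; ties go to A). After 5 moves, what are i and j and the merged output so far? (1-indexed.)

i=4, j=3, merged so far=[2, 7, 9, 30, 30]

[i=1,j=1] A[i]=2<=B[j]=9 take 2 → i++
[i=2,j=1] A[i]=7<=B[j]=9 take 7 → i++
[i=3,j=1] A[i]=30>B[j]=9 take 9 → j++
[i=3,j=2] A[i]=30<=B[j]=30 take 30 → i++
[i=4,j=2] A done, take B[j]=30 → j++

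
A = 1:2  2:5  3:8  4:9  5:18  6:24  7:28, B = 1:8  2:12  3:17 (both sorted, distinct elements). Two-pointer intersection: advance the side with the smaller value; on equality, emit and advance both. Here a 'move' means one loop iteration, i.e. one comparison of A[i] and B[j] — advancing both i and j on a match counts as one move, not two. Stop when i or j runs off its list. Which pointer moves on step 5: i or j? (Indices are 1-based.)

j

i=1 j=1: 2<8, i++
i=2 j=1: 5<8, i++
i=3 j=1: 8==8 emit, i++,j++
i=4 j=2: 9<12, i++
i=5 j=2: 18>12, j++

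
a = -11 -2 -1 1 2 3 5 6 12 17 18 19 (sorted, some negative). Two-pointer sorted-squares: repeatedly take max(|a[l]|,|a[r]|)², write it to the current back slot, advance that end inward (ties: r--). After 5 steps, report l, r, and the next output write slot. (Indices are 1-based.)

[1,12] |-11|<=|19| out[12]=361 → r--
[1,11] |-11|<=|18| out[11]=324 → r--
[1,10] |-11|<=|17| out[10]=289 → r--
[1,9] |-11|<=|12| out[9]=144 → r--
[1,8] |-11|>|6| out[8]=121 → l++

l=2, r=8, next write slot=7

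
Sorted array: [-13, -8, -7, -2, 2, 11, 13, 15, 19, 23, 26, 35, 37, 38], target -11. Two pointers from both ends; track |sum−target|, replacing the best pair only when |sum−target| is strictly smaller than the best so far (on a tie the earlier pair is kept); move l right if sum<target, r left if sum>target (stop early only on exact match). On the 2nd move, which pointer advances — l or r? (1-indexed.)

r

[1,14] -13+38=25 d=36 * → r--
[1,13] -13+37=24 d=35 * → r--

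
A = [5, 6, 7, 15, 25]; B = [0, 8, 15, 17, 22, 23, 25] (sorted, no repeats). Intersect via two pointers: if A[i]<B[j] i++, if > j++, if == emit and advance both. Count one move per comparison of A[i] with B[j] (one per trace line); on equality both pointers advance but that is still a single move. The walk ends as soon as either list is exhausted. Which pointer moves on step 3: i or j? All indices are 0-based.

[i=0,j=0] 5>0 → j++
[i=0,j=1] 5<8 → i++
[i=1,j=1] 6<8 → i++

i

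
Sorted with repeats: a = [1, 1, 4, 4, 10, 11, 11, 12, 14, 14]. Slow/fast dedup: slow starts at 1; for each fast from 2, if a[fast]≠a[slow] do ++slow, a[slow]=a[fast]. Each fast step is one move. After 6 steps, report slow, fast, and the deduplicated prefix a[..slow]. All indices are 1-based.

(s=1,f=2) a[fast]=1=a[slow] dup → fast++
(s=1,f=3) a[fast]=4≠a[slow]=1 write a[2]=4 → slow++,fast++
(s=2,f=4) a[fast]=4=a[slow] dup → fast++
(s=2,f=5) a[fast]=10≠a[slow]=4 write a[3]=10 → slow++,fast++
(s=3,f=6) a[fast]=11≠a[slow]=10 write a[4]=11 → slow++,fast++
(s=4,f=7) a[fast]=11=a[slow] dup → fast++

slow=4, fast=8, prefix=[1, 4, 10, 11]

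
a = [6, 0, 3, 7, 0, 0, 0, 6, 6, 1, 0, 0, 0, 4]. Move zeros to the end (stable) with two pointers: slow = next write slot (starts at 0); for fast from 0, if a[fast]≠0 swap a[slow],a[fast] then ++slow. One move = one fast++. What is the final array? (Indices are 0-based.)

(s=0,f=0) a[fast]=6≠0 swap→a[0]=6 → slow++,fast++
(s=1,f=1) a[fast]=0 → fast++
(s=1,f=2) a[fast]=3≠0 swap→a[1]=3 → slow++,fast++
(s=2,f=3) a[fast]=7≠0 swap→a[2]=7 → slow++,fast++
(s=3,f=4) a[fast]=0 → fast++
(s=3,f=5) a[fast]=0 → fast++
(s=3,f=6) a[fast]=0 → fast++
(s=3,f=7) a[fast]=6≠0 swap→a[3]=6 → slow++,fast++
(s=4,f=8) a[fast]=6≠0 swap→a[4]=6 → slow++,fast++
(s=5,f=9) a[fast]=1≠0 swap→a[5]=1 → slow++,fast++
(s=6,f=10) a[fast]=0 → fast++
(s=6,f=11) a[fast]=0 → fast++
(s=6,f=12) a[fast]=0 → fast++
(s=6,f=13) a[fast]=4≠0 swap→a[6]=4 → slow++,fast++

[6, 3, 7, 6, 6, 1, 4, 0, 0, 0, 0, 0, 0, 0]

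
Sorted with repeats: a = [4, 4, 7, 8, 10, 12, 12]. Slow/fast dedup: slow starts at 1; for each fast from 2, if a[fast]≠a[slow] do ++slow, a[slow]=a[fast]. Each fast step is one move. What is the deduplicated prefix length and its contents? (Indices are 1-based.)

length 5; prefix = [4, 7, 8, 10, 12]

slow=1 fast=2: a[fast]=4=a[slow] dup, fast++
slow=1 fast=3: a[fast]=7≠a[slow]=4 write a[2]=7, slow++,fast++
slow=2 fast=4: a[fast]=8≠a[slow]=7 write a[3]=8, slow++,fast++
slow=3 fast=5: a[fast]=10≠a[slow]=8 write a[4]=10, slow++,fast++
slow=4 fast=6: a[fast]=12≠a[slow]=10 write a[5]=12, slow++,fast++
slow=5 fast=7: a[fast]=12=a[slow] dup, fast++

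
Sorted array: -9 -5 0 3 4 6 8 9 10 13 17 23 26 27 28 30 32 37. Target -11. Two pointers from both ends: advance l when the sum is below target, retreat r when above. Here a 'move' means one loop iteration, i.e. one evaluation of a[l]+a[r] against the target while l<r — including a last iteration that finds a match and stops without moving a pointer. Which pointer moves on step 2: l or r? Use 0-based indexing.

[0,17] -9+37=28 >-11 → r--
[0,16] -9+32=23 >-11 → r--

r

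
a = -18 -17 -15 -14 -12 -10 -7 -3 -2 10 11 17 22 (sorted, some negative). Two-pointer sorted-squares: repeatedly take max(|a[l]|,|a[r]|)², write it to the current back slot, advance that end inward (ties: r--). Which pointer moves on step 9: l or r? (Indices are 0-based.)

r

l=0 r=12: |-18|<=|22| out[12]=484, r--
l=0 r=11: |-18|>|17| out[11]=324, l++
l=1 r=11: |-17|<=|17| out[10]=289, r--
l=1 r=10: |-17|>|11| out[9]=289, l++
l=2 r=10: |-15|>|11| out[8]=225, l++
l=3 r=10: |-14|>|11| out[7]=196, l++
l=4 r=10: |-12|>|11| out[6]=144, l++
l=5 r=10: |-10|<=|11| out[5]=121, r--
l=5 r=9: |-10|<=|10| out[4]=100, r--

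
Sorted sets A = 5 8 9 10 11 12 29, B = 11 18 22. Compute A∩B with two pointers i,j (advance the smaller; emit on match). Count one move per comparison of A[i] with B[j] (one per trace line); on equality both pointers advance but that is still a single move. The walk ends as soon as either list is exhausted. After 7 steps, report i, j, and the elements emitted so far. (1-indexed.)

i=7, j=3, emitted=[11]

[i=1,j=1] 5<11 → i++
[i=2,j=1] 8<11 → i++
[i=3,j=1] 9<11 → i++
[i=4,j=1] 10<11 → i++
[i=5,j=1] 11==11 emit → i++,j++
[i=6,j=2] 12<18 → i++
[i=7,j=2] 29>18 → j++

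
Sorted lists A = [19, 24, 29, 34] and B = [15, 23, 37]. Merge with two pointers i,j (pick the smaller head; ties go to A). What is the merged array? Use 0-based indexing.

[15, 19, 23, 24, 29, 34, 37]

[i=0,j=0] A[i]=19>B[j]=15 take 15 → j++
[i=0,j=1] A[i]=19<=B[j]=23 take 19 → i++
[i=1,j=1] A[i]=24>B[j]=23 take 23 → j++
[i=1,j=2] A[i]=24<=B[j]=37 take 24 → i++
[i=2,j=2] A[i]=29<=B[j]=37 take 29 → i++
[i=3,j=2] A[i]=34<=B[j]=37 take 34 → i++
[i=4,j=2] A done, take B[j]=37 → j++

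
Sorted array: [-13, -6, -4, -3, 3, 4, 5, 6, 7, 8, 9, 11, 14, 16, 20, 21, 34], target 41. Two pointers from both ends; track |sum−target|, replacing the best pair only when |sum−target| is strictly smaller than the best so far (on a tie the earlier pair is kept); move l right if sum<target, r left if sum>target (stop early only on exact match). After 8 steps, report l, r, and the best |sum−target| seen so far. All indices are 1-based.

l=9, r=17, best |Δ|=1

[1,17] -13+34=21 d=20 * → l++
[2,17] -6+34=28 d=13 * → l++
[3,17] -4+34=30 d=11 * → l++
[4,17] -3+34=31 d=10 * → l++
[5,17] 3+34=37 d=4 * → l++
[6,17] 4+34=38 d=3 * → l++
[7,17] 5+34=39 d=2 * → l++
[8,17] 6+34=40 d=1 * → l++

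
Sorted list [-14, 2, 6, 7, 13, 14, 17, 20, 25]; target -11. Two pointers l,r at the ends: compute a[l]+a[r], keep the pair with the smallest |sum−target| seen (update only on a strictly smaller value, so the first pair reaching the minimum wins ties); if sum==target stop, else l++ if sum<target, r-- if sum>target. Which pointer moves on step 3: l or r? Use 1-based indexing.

[1,9] -14+25=11 d=22 * → r--
[1,8] -14+20=6 d=17 * → r--
[1,7] -14+17=3 d=14 * → r--

r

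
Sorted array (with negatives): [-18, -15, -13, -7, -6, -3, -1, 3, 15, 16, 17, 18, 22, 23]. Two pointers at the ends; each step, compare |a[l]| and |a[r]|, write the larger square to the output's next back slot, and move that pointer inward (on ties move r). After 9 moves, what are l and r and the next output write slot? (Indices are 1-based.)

l=1 r=14: |-18|<=|23| out[14]=529, r--
l=1 r=13: |-18|<=|22| out[13]=484, r--
l=1 r=12: |-18|<=|18| out[12]=324, r--
l=1 r=11: |-18|>|17| out[11]=324, l++
l=2 r=11: |-15|<=|17| out[10]=289, r--
l=2 r=10: |-15|<=|16| out[9]=256, r--
l=2 r=9: |-15|<=|15| out[8]=225, r--
l=2 r=8: |-15|>|3| out[7]=225, l++
l=3 r=8: |-13|>|3| out[6]=169, l++

l=4, r=8, next write slot=5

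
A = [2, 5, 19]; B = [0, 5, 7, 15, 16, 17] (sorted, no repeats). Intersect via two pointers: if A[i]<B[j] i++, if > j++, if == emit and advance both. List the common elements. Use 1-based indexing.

intersection = [5]

i=1 j=1: 2>0, j++
i=1 j=2: 2<5, i++
i=2 j=2: 5==5 emit, i++,j++
i=3 j=3: 19>7, j++
i=3 j=4: 19>15, j++
i=3 j=5: 19>16, j++
i=3 j=6: 19>17, j++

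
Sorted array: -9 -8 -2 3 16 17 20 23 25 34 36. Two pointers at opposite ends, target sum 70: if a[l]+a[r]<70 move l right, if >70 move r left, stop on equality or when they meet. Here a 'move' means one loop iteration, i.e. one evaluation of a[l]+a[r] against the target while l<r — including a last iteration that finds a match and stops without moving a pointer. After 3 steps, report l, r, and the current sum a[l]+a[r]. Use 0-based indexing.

l=3, r=10, sum=39

[0,10] -9+36=27 <70 → l++
[1,10] -8+36=28 <70 → l++
[2,10] -2+36=34 <70 → l++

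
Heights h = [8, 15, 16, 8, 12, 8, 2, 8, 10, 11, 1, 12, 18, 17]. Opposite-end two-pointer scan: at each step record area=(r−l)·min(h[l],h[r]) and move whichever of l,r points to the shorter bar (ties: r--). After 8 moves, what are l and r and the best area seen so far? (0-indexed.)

l=8, r=13, best area=180

[0,13] min(8,17)*13=104 best=104 * → l++
[1,13] min(15,17)*12=180 best=180 * → l++
[2,13] min(16,17)*11=176 best=180 → l++
[3,13] min(8,17)*10=80 best=180 → l++
[4,13] min(12,17)*9=108 best=180 → l++
[5,13] min(8,17)*8=64 best=180 → l++
[6,13] min(2,17)*7=14 best=180 → l++
[7,13] min(8,17)*6=48 best=180 → l++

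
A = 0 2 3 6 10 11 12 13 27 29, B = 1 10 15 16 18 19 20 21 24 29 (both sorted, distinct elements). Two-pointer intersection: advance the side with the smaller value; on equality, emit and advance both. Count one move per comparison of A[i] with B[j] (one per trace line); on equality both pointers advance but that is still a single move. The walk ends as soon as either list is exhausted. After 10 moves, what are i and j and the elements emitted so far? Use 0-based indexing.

i=8, j=3, emitted=[10]

[i=0,j=0] 0<1 → i++
[i=1,j=0] 2>1 → j++
[i=1,j=1] 2<10 → i++
[i=2,j=1] 3<10 → i++
[i=3,j=1] 6<10 → i++
[i=4,j=1] 10==10 emit → i++,j++
[i=5,j=2] 11<15 → i++
[i=6,j=2] 12<15 → i++
[i=7,j=2] 13<15 → i++
[i=8,j=2] 27>15 → j++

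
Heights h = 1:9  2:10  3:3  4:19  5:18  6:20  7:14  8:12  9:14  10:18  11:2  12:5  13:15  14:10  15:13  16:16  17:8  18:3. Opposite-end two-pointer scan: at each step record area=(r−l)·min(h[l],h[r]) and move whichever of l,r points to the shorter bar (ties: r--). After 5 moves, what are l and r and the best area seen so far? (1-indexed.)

[1,18] min(9,3)*17=51 best=51 * → r--
[1,17] min(9,8)*16=128 best=128 * → r--
[1,16] min(9,16)*15=135 best=135 * → l++
[2,16] min(10,16)*14=140 best=140 * → l++
[3,16] min(3,16)*13=39 best=140 → l++

l=4, r=16, best area=140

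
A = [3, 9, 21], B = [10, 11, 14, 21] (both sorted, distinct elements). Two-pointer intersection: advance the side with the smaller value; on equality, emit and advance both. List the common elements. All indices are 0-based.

i=0 j=0: 3<10, i++
i=1 j=0: 9<10, i++
i=2 j=0: 21>10, j++
i=2 j=1: 21>11, j++
i=2 j=2: 21>14, j++
i=2 j=3: 21==21 emit, i++,j++

intersection = [21]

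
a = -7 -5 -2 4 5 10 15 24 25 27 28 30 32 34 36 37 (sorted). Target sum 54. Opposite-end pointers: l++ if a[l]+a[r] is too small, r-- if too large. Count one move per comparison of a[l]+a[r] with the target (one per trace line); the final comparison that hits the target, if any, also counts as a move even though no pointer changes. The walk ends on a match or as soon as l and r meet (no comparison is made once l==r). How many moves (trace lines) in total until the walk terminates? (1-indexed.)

12 moves

[1,16] -7+37=30 <54 → l++
[2,16] -5+37=32 <54 → l++
[3,16] -2+37=35 <54 → l++
[4,16] 4+37=41 <54 → l++
[5,16] 5+37=42 <54 → l++
[6,16] 10+37=47 <54 → l++
[7,16] 15+37=52 <54 → l++
[8,16] 24+37=61 >54 → r--
[8,15] 24+36=60 >54 → r--
[8,14] 24+34=58 >54 → r--
[8,13] 24+32=56 >54 → r--
[8,12] 24+30=54 → found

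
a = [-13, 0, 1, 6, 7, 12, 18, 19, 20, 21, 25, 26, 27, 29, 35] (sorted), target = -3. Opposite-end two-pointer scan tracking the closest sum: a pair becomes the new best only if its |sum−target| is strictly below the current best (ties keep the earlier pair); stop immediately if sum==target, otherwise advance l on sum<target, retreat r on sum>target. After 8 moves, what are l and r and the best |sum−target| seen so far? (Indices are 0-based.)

l=0 r=14: -13+35=22 d=25 *, r--
l=0 r=13: -13+29=16 d=19 *, r--
l=0 r=12: -13+27=14 d=17 *, r--
l=0 r=11: -13+26=13 d=16 *, r--
l=0 r=10: -13+25=12 d=15 *, r--
l=0 r=9: -13+21=8 d=11 *, r--
l=0 r=8: -13+20=7 d=10 *, r--
l=0 r=7: -13+19=6 d=9 *, r--

l=0, r=6, best |Δ|=9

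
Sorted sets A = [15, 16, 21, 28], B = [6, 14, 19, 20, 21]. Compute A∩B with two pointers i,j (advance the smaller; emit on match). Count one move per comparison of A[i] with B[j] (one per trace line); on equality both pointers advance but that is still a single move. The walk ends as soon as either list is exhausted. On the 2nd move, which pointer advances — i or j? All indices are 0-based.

j

[i=0,j=0] 15>6 → j++
[i=0,j=1] 15>14 → j++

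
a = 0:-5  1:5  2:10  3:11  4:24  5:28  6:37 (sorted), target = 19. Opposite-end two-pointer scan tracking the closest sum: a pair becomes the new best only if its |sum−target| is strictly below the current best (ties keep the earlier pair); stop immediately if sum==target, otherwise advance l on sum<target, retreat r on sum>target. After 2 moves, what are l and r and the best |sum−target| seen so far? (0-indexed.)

l=0 r=6: -5+37=32 d=13 *, r--
l=0 r=5: -5+28=23 d=4 *, r--

l=0, r=4, best |Δ|=4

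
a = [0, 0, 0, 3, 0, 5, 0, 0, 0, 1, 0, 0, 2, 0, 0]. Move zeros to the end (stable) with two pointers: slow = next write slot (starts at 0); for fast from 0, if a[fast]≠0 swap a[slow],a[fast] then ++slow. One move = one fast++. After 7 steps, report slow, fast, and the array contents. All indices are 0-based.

slow=2, fast=7, a=[3, 5, 0, 0, 0, 0, 0, 0, 0, 1, 0, 0, 2, 0, 0]

(s=0,f=0) a[fast]=0 → fast++
(s=0,f=1) a[fast]=0 → fast++
(s=0,f=2) a[fast]=0 → fast++
(s=0,f=3) a[fast]=3≠0 swap→a[0]=3 → slow++,fast++
(s=1,f=4) a[fast]=0 → fast++
(s=1,f=5) a[fast]=5≠0 swap→a[1]=5 → slow++,fast++
(s=2,f=6) a[fast]=0 → fast++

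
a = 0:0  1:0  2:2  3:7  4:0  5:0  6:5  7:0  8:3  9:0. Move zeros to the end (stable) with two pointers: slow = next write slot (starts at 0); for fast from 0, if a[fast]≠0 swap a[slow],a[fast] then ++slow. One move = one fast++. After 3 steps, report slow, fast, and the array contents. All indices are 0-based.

slow=1, fast=3, a=[2, 0, 0, 7, 0, 0, 5, 0, 3, 0]

slow=0 fast=0: a[fast]=0, fast++
slow=0 fast=1: a[fast]=0, fast++
slow=0 fast=2: a[fast]=2≠0 swap→a[0]=2, slow++,fast++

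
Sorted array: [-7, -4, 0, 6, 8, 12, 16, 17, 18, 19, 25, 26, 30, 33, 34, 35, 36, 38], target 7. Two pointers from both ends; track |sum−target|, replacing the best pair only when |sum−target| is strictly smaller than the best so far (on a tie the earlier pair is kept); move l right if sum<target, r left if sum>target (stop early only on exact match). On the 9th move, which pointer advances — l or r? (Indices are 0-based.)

[0,17] -7+38=31 d=24 * → r--
[0,16] -7+36=29 d=22 * → r--
[0,15] -7+35=28 d=21 * → r--
[0,14] -7+34=27 d=20 * → r--
[0,13] -7+33=26 d=19 * → r--
[0,12] -7+30=23 d=16 * → r--
[0,11] -7+26=19 d=12 * → r--
[0,10] -7+25=18 d=11 * → r--
[0,9] -7+19=12 d=5 * → r--

r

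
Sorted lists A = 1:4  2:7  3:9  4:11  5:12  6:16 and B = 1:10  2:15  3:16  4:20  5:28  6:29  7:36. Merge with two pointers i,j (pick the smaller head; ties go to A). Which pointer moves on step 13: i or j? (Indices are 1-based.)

j

[i=1,j=1] A[i]=4<=B[j]=10 take 4 → i++
[i=2,j=1] A[i]=7<=B[j]=10 take 7 → i++
[i=3,j=1] A[i]=9<=B[j]=10 take 9 → i++
[i=4,j=1] A[i]=11>B[j]=10 take 10 → j++
[i=4,j=2] A[i]=11<=B[j]=15 take 11 → i++
[i=5,j=2] A[i]=12<=B[j]=15 take 12 → i++
[i=6,j=2] A[i]=16>B[j]=15 take 15 → j++
[i=6,j=3] A[i]=16<=B[j]=16 take 16 → i++
[i=7,j=3] A done, take B[j]=16 → j++
[i=7,j=4] A done, take B[j]=20 → j++
[i=7,j=5] A done, take B[j]=28 → j++
[i=7,j=6] A done, take B[j]=29 → j++
[i=7,j=7] A done, take B[j]=36 → j++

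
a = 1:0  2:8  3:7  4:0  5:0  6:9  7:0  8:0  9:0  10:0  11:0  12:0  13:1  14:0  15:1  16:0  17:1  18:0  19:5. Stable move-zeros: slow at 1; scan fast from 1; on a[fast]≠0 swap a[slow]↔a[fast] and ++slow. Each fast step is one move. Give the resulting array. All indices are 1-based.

[8, 7, 9, 1, 1, 1, 5, 0, 0, 0, 0, 0, 0, 0, 0, 0, 0, 0, 0]

slow=1 fast=1: a[fast]=0, fast++
slow=1 fast=2: a[fast]=8≠0 swap→a[1]=8, slow++,fast++
slow=2 fast=3: a[fast]=7≠0 swap→a[2]=7, slow++,fast++
slow=3 fast=4: a[fast]=0, fast++
slow=3 fast=5: a[fast]=0, fast++
slow=3 fast=6: a[fast]=9≠0 swap→a[3]=9, slow++,fast++
slow=4 fast=7: a[fast]=0, fast++
slow=4 fast=8: a[fast]=0, fast++
slow=4 fast=9: a[fast]=0, fast++
slow=4 fast=10: a[fast]=0, fast++
slow=4 fast=11: a[fast]=0, fast++
slow=4 fast=12: a[fast]=0, fast++
slow=4 fast=13: a[fast]=1≠0 swap→a[4]=1, slow++,fast++
slow=5 fast=14: a[fast]=0, fast++
slow=5 fast=15: a[fast]=1≠0 swap→a[5]=1, slow++,fast++
slow=6 fast=16: a[fast]=0, fast++
slow=6 fast=17: a[fast]=1≠0 swap→a[6]=1, slow++,fast++
slow=7 fast=18: a[fast]=0, fast++
slow=7 fast=19: a[fast]=5≠0 swap→a[7]=5, slow++,fast++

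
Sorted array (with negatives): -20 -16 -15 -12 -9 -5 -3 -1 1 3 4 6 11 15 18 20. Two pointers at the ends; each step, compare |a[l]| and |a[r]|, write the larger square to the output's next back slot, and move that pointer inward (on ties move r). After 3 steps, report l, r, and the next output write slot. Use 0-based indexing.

[0,15] |-20|<=|20| out[15]=400 → r--
[0,14] |-20|>|18| out[14]=400 → l++
[1,14] |-16|<=|18| out[13]=324 → r--

l=1, r=13, next write slot=12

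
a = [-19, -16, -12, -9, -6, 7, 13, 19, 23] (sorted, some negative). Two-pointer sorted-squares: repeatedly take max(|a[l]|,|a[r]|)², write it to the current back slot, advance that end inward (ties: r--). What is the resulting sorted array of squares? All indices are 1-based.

l=1 r=9: |-19|<=|23| out[9]=529, r--
l=1 r=8: |-19|<=|19| out[8]=361, r--
l=1 r=7: |-19|>|13| out[7]=361, l++
l=2 r=7: |-16|>|13| out[6]=256, l++
l=3 r=7: |-12|<=|13| out[5]=169, r--
l=3 r=6: |-12|>|7| out[4]=144, l++
l=4 r=6: |-9|>|7| out[3]=81, l++
l=5 r=6: |-6|<=|7| out[2]=49, r--
l=5 r=5: |-6|<=|-6| out[1]=36, r--

[36, 49, 81, 144, 169, 256, 361, 361, 529]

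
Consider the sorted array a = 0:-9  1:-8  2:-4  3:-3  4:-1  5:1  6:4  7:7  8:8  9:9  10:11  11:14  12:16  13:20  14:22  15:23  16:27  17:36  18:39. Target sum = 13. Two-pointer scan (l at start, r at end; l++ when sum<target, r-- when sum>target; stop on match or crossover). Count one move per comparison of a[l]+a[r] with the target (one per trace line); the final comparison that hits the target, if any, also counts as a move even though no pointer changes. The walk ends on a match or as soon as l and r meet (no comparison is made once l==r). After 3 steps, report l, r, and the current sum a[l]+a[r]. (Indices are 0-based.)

l=0, r=15, sum=14

[0,18] -9+39=30 >13 → r--
[0,17] -9+36=27 >13 → r--
[0,16] -9+27=18 >13 → r--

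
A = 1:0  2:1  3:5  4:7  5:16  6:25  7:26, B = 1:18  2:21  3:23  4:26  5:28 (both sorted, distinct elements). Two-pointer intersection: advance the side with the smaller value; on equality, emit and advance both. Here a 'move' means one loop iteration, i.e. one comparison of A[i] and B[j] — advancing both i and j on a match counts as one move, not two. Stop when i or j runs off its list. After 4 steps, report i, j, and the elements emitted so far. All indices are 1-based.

i=5, j=1, emitted=[]

i=1 j=1: 0<18, i++
i=2 j=1: 1<18, i++
i=3 j=1: 5<18, i++
i=4 j=1: 7<18, i++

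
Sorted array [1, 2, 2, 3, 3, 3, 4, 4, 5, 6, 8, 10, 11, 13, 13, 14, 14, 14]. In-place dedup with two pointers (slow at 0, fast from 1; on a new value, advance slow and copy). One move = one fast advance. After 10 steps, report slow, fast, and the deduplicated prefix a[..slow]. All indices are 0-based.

(s=0,f=1) a[fast]=2≠a[slow]=1 write a[1]=2 → slow++,fast++
(s=1,f=2) a[fast]=2=a[slow] dup → fast++
(s=1,f=3) a[fast]=3≠a[slow]=2 write a[2]=3 → slow++,fast++
(s=2,f=4) a[fast]=3=a[slow] dup → fast++
(s=2,f=5) a[fast]=3=a[slow] dup → fast++
(s=2,f=6) a[fast]=4≠a[slow]=3 write a[3]=4 → slow++,fast++
(s=3,f=7) a[fast]=4=a[slow] dup → fast++
(s=3,f=8) a[fast]=5≠a[slow]=4 write a[4]=5 → slow++,fast++
(s=4,f=9) a[fast]=6≠a[slow]=5 write a[5]=6 → slow++,fast++
(s=5,f=10) a[fast]=8≠a[slow]=6 write a[6]=8 → slow++,fast++

slow=6, fast=11, prefix=[1, 2, 3, 4, 5, 6, 8]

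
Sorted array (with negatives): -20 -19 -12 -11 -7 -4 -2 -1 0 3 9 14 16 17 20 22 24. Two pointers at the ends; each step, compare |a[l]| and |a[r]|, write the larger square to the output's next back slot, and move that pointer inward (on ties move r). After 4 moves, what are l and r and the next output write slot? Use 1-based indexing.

[1,17] |-20|<=|24| out[17]=576 → r--
[1,16] |-20|<=|22| out[16]=484 → r--
[1,15] |-20|<=|20| out[15]=400 → r--
[1,14] |-20|>|17| out[14]=400 → l++

l=2, r=14, next write slot=13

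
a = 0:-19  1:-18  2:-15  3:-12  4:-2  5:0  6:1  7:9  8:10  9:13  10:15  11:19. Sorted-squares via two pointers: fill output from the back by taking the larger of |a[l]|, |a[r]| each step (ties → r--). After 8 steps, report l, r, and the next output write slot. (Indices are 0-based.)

l=0 r=11: |-19|<=|19| out[11]=361, r--
l=0 r=10: |-19|>|15| out[10]=361, l++
l=1 r=10: |-18|>|15| out[9]=324, l++
l=2 r=10: |-15|<=|15| out[8]=225, r--
l=2 r=9: |-15|>|13| out[7]=225, l++
l=3 r=9: |-12|<=|13| out[6]=169, r--
l=3 r=8: |-12|>|10| out[5]=144, l++
l=4 r=8: |-2|<=|10| out[4]=100, r--

l=4, r=7, next write slot=3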